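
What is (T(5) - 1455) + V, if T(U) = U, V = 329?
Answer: -1121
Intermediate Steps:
(T(5) - 1455) + V = (5 - 1455) + 329 = -1450 + 329 = -1121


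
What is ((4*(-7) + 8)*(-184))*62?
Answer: 228160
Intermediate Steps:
((4*(-7) + 8)*(-184))*62 = ((-28 + 8)*(-184))*62 = -20*(-184)*62 = 3680*62 = 228160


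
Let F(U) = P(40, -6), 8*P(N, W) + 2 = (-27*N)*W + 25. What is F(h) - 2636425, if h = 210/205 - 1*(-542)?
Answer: -21084897/8 ≈ -2.6356e+6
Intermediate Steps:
h = 22264/41 (h = 210*(1/205) + 542 = 42/41 + 542 = 22264/41 ≈ 543.02)
P(N, W) = 23/8 - 27*N*W/8 (P(N, W) = -¼ + ((-27*N)*W + 25)/8 = -¼ + (-27*N*W + 25)/8 = -¼ + (25 - 27*N*W)/8 = -¼ + (25/8 - 27*N*W/8) = 23/8 - 27*N*W/8)
F(U) = 6503/8 (F(U) = 23/8 - 27/8*40*(-6) = 23/8 + 810 = 6503/8)
F(h) - 2636425 = 6503/8 - 2636425 = -21084897/8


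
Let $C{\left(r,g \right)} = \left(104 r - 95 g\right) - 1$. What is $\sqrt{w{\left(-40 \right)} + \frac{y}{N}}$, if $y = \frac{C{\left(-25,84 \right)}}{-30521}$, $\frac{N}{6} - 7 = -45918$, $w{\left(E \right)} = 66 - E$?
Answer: $\frac{\sqrt{832524214147702835190}}{2802499262} \approx 10.296$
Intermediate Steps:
$C{\left(r,g \right)} = -1 - 95 g + 104 r$ ($C{\left(r,g \right)} = \left(- 95 g + 104 r\right) - 1 = -1 - 95 g + 104 r$)
$N = -275466$ ($N = 42 + 6 \left(-45918\right) = 42 - 275508 = -275466$)
$y = \frac{10581}{30521}$ ($y = \frac{-1 - 7980 + 104 \left(-25\right)}{-30521} = \left(-1 - 7980 - 2600\right) \left(- \frac{1}{30521}\right) = \left(-10581\right) \left(- \frac{1}{30521}\right) = \frac{10581}{30521} \approx 0.34668$)
$\sqrt{w{\left(-40 \right)} + \frac{y}{N}} = \sqrt{\left(66 - -40\right) + \frac{10581}{30521 \left(-275466\right)}} = \sqrt{\left(66 + 40\right) + \frac{10581}{30521} \left(- \frac{1}{275466}\right)} = \sqrt{106 - \frac{3527}{2802499262}} = \sqrt{\frac{297064918245}{2802499262}} = \frac{\sqrt{832524214147702835190}}{2802499262}$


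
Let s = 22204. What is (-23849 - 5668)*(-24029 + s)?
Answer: 53868525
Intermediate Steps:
(-23849 - 5668)*(-24029 + s) = (-23849 - 5668)*(-24029 + 22204) = -29517*(-1825) = 53868525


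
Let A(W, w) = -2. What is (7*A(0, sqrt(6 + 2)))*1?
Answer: -14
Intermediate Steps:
(7*A(0, sqrt(6 + 2)))*1 = (7*(-2))*1 = -14*1 = -14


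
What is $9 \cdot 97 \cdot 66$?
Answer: $57618$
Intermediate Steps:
$9 \cdot 97 \cdot 66 = 873 \cdot 66 = 57618$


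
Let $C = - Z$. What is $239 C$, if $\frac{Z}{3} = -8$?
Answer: $5736$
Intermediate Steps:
$Z = -24$ ($Z = 3 \left(-8\right) = -24$)
$C = 24$ ($C = \left(-1\right) \left(-24\right) = 24$)
$239 C = 239 \cdot 24 = 5736$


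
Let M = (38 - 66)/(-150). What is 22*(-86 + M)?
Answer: -141592/75 ≈ -1887.9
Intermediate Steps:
M = 14/75 (M = -28*(-1/150) = 14/75 ≈ 0.18667)
22*(-86 + M) = 22*(-86 + 14/75) = 22*(-6436/75) = -141592/75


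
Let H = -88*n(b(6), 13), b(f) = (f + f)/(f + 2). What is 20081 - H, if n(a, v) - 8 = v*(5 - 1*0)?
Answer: 26505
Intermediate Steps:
b(f) = 2*f/(2 + f) (b(f) = (2*f)/(2 + f) = 2*f/(2 + f))
n(a, v) = 8 + 5*v (n(a, v) = 8 + v*(5 - 1*0) = 8 + v*(5 + 0) = 8 + v*5 = 8 + 5*v)
H = -6424 (H = -88*(8 + 5*13) = -88*(8 + 65) = -88*73 = -6424)
20081 - H = 20081 - 1*(-6424) = 20081 + 6424 = 26505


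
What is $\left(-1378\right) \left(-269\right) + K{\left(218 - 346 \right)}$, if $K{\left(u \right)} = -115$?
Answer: $370567$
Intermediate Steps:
$\left(-1378\right) \left(-269\right) + K{\left(218 - 346 \right)} = \left(-1378\right) \left(-269\right) - 115 = 370682 - 115 = 370567$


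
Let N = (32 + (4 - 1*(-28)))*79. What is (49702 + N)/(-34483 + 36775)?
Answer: 27379/1146 ≈ 23.891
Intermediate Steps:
N = 5056 (N = (32 + (4 + 28))*79 = (32 + 32)*79 = 64*79 = 5056)
(49702 + N)/(-34483 + 36775) = (49702 + 5056)/(-34483 + 36775) = 54758/2292 = 54758*(1/2292) = 27379/1146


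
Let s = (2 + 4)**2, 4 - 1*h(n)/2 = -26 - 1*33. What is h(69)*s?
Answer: 4536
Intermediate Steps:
h(n) = 126 (h(n) = 8 - 2*(-26 - 1*33) = 8 - 2*(-26 - 33) = 8 - 2*(-59) = 8 + 118 = 126)
s = 36 (s = 6**2 = 36)
h(69)*s = 126*36 = 4536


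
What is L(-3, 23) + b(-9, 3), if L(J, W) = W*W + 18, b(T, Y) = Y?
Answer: 550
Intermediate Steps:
L(J, W) = 18 + W² (L(J, W) = W² + 18 = 18 + W²)
L(-3, 23) + b(-9, 3) = (18 + 23²) + 3 = (18 + 529) + 3 = 547 + 3 = 550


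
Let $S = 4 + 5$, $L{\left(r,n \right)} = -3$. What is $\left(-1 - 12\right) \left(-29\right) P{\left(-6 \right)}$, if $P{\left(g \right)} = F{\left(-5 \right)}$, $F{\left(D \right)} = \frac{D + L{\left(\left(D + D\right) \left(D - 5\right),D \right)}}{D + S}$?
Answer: $-754$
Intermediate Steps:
$S = 9$
$F{\left(D \right)} = \frac{-3 + D}{9 + D}$ ($F{\left(D \right)} = \frac{D - 3}{D + 9} = \frac{-3 + D}{9 + D}$)
$P{\left(g \right)} = -2$ ($P{\left(g \right)} = \frac{-3 - 5}{9 - 5} = \frac{1}{4} \left(-8\right) = -2$)
$\left(-1 - 12\right) \left(-29\right) P{\left(-6 \right)} = \left(-1 - 12\right) \left(-29\right) \left(-2\right) = \left(-13\right) \left(-29\right) \left(-2\right) = 377 \left(-2\right) = -754$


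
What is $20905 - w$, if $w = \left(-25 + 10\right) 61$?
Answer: $21820$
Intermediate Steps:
$w = -915$ ($w = \left(-15\right) 61 = -915$)
$20905 - w = 20905 - -915 = 20905 + 915 = 21820$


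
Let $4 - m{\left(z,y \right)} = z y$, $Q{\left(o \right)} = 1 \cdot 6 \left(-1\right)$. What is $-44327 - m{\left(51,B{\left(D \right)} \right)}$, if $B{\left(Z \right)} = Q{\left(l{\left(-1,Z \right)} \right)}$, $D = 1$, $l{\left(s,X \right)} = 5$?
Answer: $-44637$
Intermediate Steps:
$Q{\left(o \right)} = -6$ ($Q{\left(o \right)} = 6 \left(-1\right) = -6$)
$B{\left(Z \right)} = -6$
$m{\left(z,y \right)} = 4 - y z$ ($m{\left(z,y \right)} = 4 - z y = 4 - y z$)
$-44327 - m{\left(51,B{\left(D \right)} \right)} = -44327 - \left(4 - \left(-6\right) 51\right) = -44327 - \left(4 + 306\right) = -44327 - 310 = -44637$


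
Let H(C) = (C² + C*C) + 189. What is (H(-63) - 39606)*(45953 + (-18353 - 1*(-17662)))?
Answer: -1424802498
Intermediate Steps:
H(C) = 189 + 2*C² (H(C) = (C² + C²) + 189 = 2*C² + 189 = 189 + 2*C²)
(H(-63) - 39606)*(45953 + (-18353 - 1*(-17662))) = ((189 + 2*(-63)²) - 39606)*(45953 + (-18353 - 1*(-17662))) = ((189 + 2*3969) - 39606)*(45953 + (-18353 + 17662)) = ((189 + 7938) - 39606)*(45953 - 691) = (8127 - 39606)*45262 = -31479*45262 = -1424802498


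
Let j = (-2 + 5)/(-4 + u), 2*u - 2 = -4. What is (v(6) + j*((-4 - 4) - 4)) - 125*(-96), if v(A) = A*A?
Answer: 60216/5 ≈ 12043.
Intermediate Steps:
v(A) = A²
u = -1 (u = 1 + (½)*(-4) = 1 - 2 = -1)
j = -⅗ (j = (-2 + 5)/(-4 - 1) = 3/(-5) = 3*(-⅕) = -⅗ ≈ -0.60000)
(v(6) + j*((-4 - 4) - 4)) - 125*(-96) = (6² - 3*((-4 - 4) - 4)/5) - 125*(-96) = (36 - 3*(-8 - 4)/5) + 12000 = (36 - ⅗*(-12)) + 12000 = (36 + 36/5) + 12000 = 216/5 + 12000 = 60216/5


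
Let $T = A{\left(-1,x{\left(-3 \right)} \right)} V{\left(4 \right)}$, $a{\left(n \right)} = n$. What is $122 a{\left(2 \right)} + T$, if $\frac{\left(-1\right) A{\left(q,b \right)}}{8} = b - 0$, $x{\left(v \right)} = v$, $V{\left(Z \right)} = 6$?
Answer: $388$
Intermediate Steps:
$A{\left(q,b \right)} = - 8 b$ ($A{\left(q,b \right)} = - 8 \left(b - 0\right) = - 8 \left(b + 0\right) = - 8 b$)
$T = 144$ ($T = \left(-8\right) \left(-3\right) 6 = 24 \cdot 6 = 144$)
$122 a{\left(2 \right)} + T = 122 \cdot 2 + 144 = 244 + 144 = 388$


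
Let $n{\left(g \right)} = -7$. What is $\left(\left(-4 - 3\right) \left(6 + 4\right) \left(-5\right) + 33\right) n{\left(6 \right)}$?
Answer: $-2681$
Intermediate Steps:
$\left(\left(-4 - 3\right) \left(6 + 4\right) \left(-5\right) + 33\right) n{\left(6 \right)} = \left(\left(-4 - 3\right) \left(6 + 4\right) \left(-5\right) + 33\right) \left(-7\right) = \left(\left(-7\right) 10 \left(-5\right) + 33\right) \left(-7\right) = \left(\left(-70\right) \left(-5\right) + 33\right) \left(-7\right) = \left(350 + 33\right) \left(-7\right) = 383 \left(-7\right) = -2681$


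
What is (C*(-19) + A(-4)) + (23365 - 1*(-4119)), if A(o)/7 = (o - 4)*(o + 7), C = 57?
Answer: 26233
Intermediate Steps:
A(o) = 7*(-4 + o)*(7 + o) (A(o) = 7*((o - 4)*(o + 7)) = 7*((-4 + o)*(7 + o)) = 7*(-4 + o)*(7 + o))
(C*(-19) + A(-4)) + (23365 - 1*(-4119)) = (57*(-19) + (-196 + 7*(-4)² + 21*(-4))) + (23365 - 1*(-4119)) = (-1083 + (-196 + 7*16 - 84)) + (23365 + 4119) = (-1083 + (-196 + 112 - 84)) + 27484 = (-1083 - 168) + 27484 = -1251 + 27484 = 26233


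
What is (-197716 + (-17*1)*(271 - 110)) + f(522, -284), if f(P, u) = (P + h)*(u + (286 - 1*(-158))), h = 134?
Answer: -95493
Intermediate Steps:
f(P, u) = (134 + P)*(444 + u) (f(P, u) = (P + 134)*(u + (286 - 1*(-158))) = (134 + P)*(u + (286 + 158)) = (134 + P)*(u + 444) = (134 + P)*(444 + u))
(-197716 + (-17*1)*(271 - 110)) + f(522, -284) = (-197716 + (-17*1)*(271 - 110)) + (59496 + 134*(-284) + 444*522 + 522*(-284)) = (-197716 - 17*161) + (59496 - 38056 + 231768 - 148248) = (-197716 - 2737) + 104960 = -200453 + 104960 = -95493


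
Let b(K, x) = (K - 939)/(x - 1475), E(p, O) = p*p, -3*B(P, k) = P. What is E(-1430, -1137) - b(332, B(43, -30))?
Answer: 9136611379/4468 ≈ 2.0449e+6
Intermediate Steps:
B(P, k) = -P/3
E(p, O) = p²
b(K, x) = (-939 + K)/(-1475 + x)
E(-1430, -1137) - b(332, B(43, -30)) = (-1430)² - (-939 + 332)/(-1475 - ⅓*43) = 2044900 - (-607)/(-1475 - 43/3) = 2044900 - (-607)/(-4468/3) = 2044900 - (-3)*(-607)/4468 = 2044900 - 1*1821/4468 = 2044900 - 1821/4468 = 9136611379/4468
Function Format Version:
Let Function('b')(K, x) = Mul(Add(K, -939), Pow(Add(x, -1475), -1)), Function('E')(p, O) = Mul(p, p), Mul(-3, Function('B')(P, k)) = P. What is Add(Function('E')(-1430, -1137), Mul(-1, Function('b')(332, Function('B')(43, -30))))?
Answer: Rational(9136611379, 4468) ≈ 2.0449e+6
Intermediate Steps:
Function('B')(P, k) = Mul(Rational(-1, 3), P)
Function('E')(p, O) = Pow(p, 2)
Function('b')(K, x) = Mul(Pow(Add(-1475, x), -1), Add(-939, K)) (Function('b')(K, x) = Mul(Add(-939, K), Pow(Add(-1475, x), -1)) = Mul(Pow(Add(-1475, x), -1), Add(-939, K)))
Add(Function('E')(-1430, -1137), Mul(-1, Function('b')(332, Function('B')(43, -30)))) = Add(Pow(-1430, 2), Mul(-1, Mul(Pow(Add(-1475, Mul(Rational(-1, 3), 43)), -1), Add(-939, 332)))) = Add(2044900, Mul(-1, Mul(Pow(Add(-1475, Rational(-43, 3)), -1), -607))) = Add(2044900, Mul(-1, Mul(Pow(Rational(-4468, 3), -1), -607))) = Add(2044900, Mul(-1, Mul(Rational(-3, 4468), -607))) = Add(2044900, Mul(-1, Rational(1821, 4468))) = Add(2044900, Rational(-1821, 4468)) = Rational(9136611379, 4468)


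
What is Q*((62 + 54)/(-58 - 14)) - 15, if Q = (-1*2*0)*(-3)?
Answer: -15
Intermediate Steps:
Q = 0 (Q = -2*0*(-3) = 0*(-3) = 0)
Q*((62 + 54)/(-58 - 14)) - 15 = 0*((62 + 54)/(-58 - 14)) - 15 = 0*(116/(-72)) - 15 = 0*(116*(-1/72)) - 15 = 0*(-29/18) - 15 = 0 - 15 = -15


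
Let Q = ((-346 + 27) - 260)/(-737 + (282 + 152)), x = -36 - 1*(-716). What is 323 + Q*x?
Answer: 163863/101 ≈ 1622.4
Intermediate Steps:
x = 680 (x = -36 + 716 = 680)
Q = 193/101 (Q = (-319 - 260)/(-737 + 434) = -579/(-303) = -579*(-1/303) = 193/101 ≈ 1.9109)
323 + Q*x = 323 + (193/101)*680 = 323 + 131240/101 = 163863/101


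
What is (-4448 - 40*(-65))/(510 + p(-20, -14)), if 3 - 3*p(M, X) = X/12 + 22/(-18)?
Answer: -99792/27637 ≈ -3.6108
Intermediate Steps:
p(M, X) = 38/27 - X/36 (p(M, X) = 1 - (X/12 + 22/(-18))/3 = 1 - (X*(1/12) + 22*(-1/18))/3 = 1 - (X/12 - 11/9)/3 = 1 - (-11/9 + X/12)/3 = 1 + (11/27 - X/36) = 38/27 - X/36)
(-4448 - 40*(-65))/(510 + p(-20, -14)) = (-4448 - 40*(-65))/(510 + (38/27 - 1/36*(-14))) = (-4448 + 2600)/(510 + (38/27 + 7/18)) = -1848/(510 + 97/54) = -1848/27637/54 = -1848*54/27637 = -99792/27637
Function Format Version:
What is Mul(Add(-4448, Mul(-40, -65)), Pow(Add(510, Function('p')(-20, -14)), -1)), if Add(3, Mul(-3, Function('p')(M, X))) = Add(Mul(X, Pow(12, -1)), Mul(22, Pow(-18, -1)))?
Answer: Rational(-99792, 27637) ≈ -3.6108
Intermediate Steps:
Function('p')(M, X) = Add(Rational(38, 27), Mul(Rational(-1, 36), X)) (Function('p')(M, X) = Add(1, Mul(Rational(-1, 3), Add(Mul(X, Pow(12, -1)), Mul(22, Pow(-18, -1))))) = Add(1, Mul(Rational(-1, 3), Add(Mul(X, Rational(1, 12)), Mul(22, Rational(-1, 18))))) = Add(1, Mul(Rational(-1, 3), Add(Mul(Rational(1, 12), X), Rational(-11, 9)))) = Add(1, Mul(Rational(-1, 3), Add(Rational(-11, 9), Mul(Rational(1, 12), X)))) = Add(1, Add(Rational(11, 27), Mul(Rational(-1, 36), X))) = Add(Rational(38, 27), Mul(Rational(-1, 36), X)))
Mul(Add(-4448, Mul(-40, -65)), Pow(Add(510, Function('p')(-20, -14)), -1)) = Mul(Add(-4448, Mul(-40, -65)), Pow(Add(510, Add(Rational(38, 27), Mul(Rational(-1, 36), -14))), -1)) = Mul(Add(-4448, 2600), Pow(Add(510, Add(Rational(38, 27), Rational(7, 18))), -1)) = Mul(-1848, Pow(Add(510, Rational(97, 54)), -1)) = Mul(-1848, Pow(Rational(27637, 54), -1)) = Mul(-1848, Rational(54, 27637)) = Rational(-99792, 27637)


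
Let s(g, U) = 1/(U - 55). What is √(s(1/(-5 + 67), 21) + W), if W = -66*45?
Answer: I*√3433354/34 ≈ 54.498*I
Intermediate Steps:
W = -2970
s(g, U) = 1/(-55 + U)
√(s(1/(-5 + 67), 21) + W) = √(1/(-55 + 21) - 2970) = √(1/(-34) - 2970) = √(-1/34 - 2970) = √(-100981/34) = I*√3433354/34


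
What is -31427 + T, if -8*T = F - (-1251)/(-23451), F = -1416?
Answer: -1954249583/62536 ≈ -31250.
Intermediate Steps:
T = 11069289/62536 (T = -(-1416 - (-1251)/(-23451))/8 = -(-1416 - (-1251)*(-1)/23451)/8 = -(-1416 - 1*417/7817)/8 = -(-1416 - 417/7817)/8 = -⅛*(-11069289/7817) = 11069289/62536 ≈ 177.01)
-31427 + T = -31427 + 11069289/62536 = -1954249583/62536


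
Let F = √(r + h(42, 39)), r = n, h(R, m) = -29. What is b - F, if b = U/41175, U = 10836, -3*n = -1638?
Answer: 1204/4575 - √517 ≈ -22.474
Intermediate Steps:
n = 546 (n = -⅓*(-1638) = 546)
r = 546
b = 1204/4575 (b = 10836/41175 = 10836*(1/41175) = 1204/4575 ≈ 0.26317)
F = √517 (F = √(546 - 29) = √517 ≈ 22.738)
b - F = 1204/4575 - √517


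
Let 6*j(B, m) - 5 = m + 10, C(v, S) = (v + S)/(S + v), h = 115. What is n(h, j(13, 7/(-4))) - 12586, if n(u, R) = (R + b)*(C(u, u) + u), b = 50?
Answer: -39179/6 ≈ -6529.8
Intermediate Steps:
C(v, S) = 1 (C(v, S) = (S + v)/(S + v) = 1)
j(B, m) = 5/2 + m/6 (j(B, m) = 5/6 + (m + 10)/6 = 5/6 + (10 + m)/6 = 5/6 + (5/3 + m/6) = 5/2 + m/6)
n(u, R) = (1 + u)*(50 + R) (n(u, R) = (R + 50)*(1 + u) = (50 + R)*(1 + u) = (1 + u)*(50 + R))
n(h, j(13, 7/(-4))) - 12586 = (50 + (5/2 + (7/(-4))/6) + 50*115 + (5/2 + (7/(-4))/6)*115) - 12586 = (50 + (5/2 + (7*(-1/4))/6) + 5750 + (5/2 + (7*(-1/4))/6)*115) - 12586 = (50 + (5/2 + (1/6)*(-7/4)) + 5750 + (5/2 + (1/6)*(-7/4))*115) - 12586 = (50 + (5/2 - 7/24) + 5750 + (5/2 - 7/24)*115) - 12586 = (50 + 53/24 + 5750 + (53/24)*115) - 12586 = (50 + 53/24 + 5750 + 6095/24) - 12586 = 36337/6 - 12586 = -39179/6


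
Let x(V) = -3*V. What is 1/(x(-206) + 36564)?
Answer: 1/37182 ≈ 2.6895e-5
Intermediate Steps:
1/(x(-206) + 36564) = 1/(-3*(-206) + 36564) = 1/(618 + 36564) = 1/37182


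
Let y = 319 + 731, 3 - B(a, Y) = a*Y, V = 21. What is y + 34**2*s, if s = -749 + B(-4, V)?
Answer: -764222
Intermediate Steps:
B(a, Y) = 3 - Y*a (B(a, Y) = 3 - a*Y = 3 - Y*a)
s = -662 (s = -749 + (3 - 1*21*(-4)) = -749 + (3 + 84) = -749 + 87 = -662)
y = 1050
y + 34**2*s = 1050 + 34**2*(-662) = 1050 + 1156*(-662) = 1050 - 765272 = -764222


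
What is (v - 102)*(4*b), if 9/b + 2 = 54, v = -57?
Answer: -1431/13 ≈ -110.08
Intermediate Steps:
b = 9/52 (b = 9/(-2 + 54) = 9/52 ≈ 0.17308)
(v - 102)*(4*b) = (-57 - 102)*(4*(9/52)) = -159*9/13 = -1431/13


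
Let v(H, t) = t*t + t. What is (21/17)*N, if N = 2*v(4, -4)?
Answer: 504/17 ≈ 29.647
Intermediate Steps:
v(H, t) = t + t**2 (v(H, t) = t**2 + t = t + t**2)
N = 24 (N = 2*(-4*(1 - 4)) = 2*(-4*(-3)) = 2*12 = 24)
(21/17)*N = (21/17)*24 = 504/17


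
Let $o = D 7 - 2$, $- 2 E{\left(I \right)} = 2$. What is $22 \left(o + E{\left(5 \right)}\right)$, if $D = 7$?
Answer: $1012$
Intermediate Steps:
$E{\left(I \right)} = -1$ ($E{\left(I \right)} = \left(- \frac{1}{2}\right) 2 = -1$)
$o = 47$ ($o = 7 \cdot 7 - 2 = 49 - 2 = 47$)
$22 \left(o + E{\left(5 \right)}\right) = 22 \left(47 - 1\right) = 22 \cdot 46 = 1012$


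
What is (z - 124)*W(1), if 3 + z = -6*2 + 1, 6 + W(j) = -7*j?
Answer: 1794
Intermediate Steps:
W(j) = -6 - 7*j
z = -14 (z = -3 + (-6*2 + 1) = -3 + (-12 + 1) = -3 - 11 = -14)
(z - 124)*W(1) = (-14 - 124)*(-6 - 7*1) = -138*(-6 - 7) = -138*(-13) = 1794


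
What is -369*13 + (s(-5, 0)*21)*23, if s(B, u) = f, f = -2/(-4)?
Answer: -9111/2 ≈ -4555.5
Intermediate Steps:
f = 1/2 (f = -2*(-1/4) = 1/2 ≈ 0.50000)
s(B, u) = 1/2
-369*13 + (s(-5, 0)*21)*23 = -369*13 + ((1/2)*21)*23 = -4797 + (21/2)*23 = -4797 + 483/2 = -9111/2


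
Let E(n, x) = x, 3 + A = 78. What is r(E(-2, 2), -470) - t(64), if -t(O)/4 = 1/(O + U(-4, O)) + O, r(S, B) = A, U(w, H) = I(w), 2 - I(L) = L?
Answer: 11587/35 ≈ 331.06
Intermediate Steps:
I(L) = 2 - L
U(w, H) = 2 - w
A = 75 (A = -3 + 78 = 75)
r(S, B) = 75
t(O) = -4*O - 4/(6 + O) (t(O) = -4*(1/(O + (2 - 1*(-4))) + O) = -4*(1/(O + (2 + 4)) + O) = -4*(1/(O + 6) + O) = -4*(1/(6 + O) + O) = -4*(O + 1/(6 + O)) = -4*O - 4/(6 + O))
r(E(-2, 2), -470) - t(64) = 75 - 4*(-1 - 1*64**2 - 6*64)/(6 + 64) = 75 - 4*(-1 - 1*4096 - 384)/70 = 75 - 4*(-1 - 4096 - 384)/70 = 75 - 4*(-4481)/70 = 75 - 1*(-8962/35) = 75 + 8962/35 = 11587/35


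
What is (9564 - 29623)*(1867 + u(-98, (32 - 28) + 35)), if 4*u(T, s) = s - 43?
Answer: -37430094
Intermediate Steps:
u(T, s) = -43/4 + s/4 (u(T, s) = (s - 43)/4 = (-43 + s)/4 = -43/4 + s/4)
(9564 - 29623)*(1867 + u(-98, (32 - 28) + 35)) = (9564 - 29623)*(1867 + (-43/4 + ((32 - 28) + 35)/4)) = -20059*(1867 + (-43/4 + (4 + 35)/4)) = -20059*(1867 + (-43/4 + (1/4)*39)) = -20059*(1867 + (-43/4 + 39/4)) = -20059*(1867 - 1) = -20059*1866 = -37430094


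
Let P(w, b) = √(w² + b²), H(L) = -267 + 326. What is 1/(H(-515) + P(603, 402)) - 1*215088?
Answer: -112218292475/521732 + 201*√13/521732 ≈ -2.1509e+5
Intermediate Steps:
H(L) = 59
P(w, b) = √(b² + w²)
1/(H(-515) + P(603, 402)) - 1*215088 = 1/(59 + √(402² + 603²)) - 1*215088 = 1/(59 + √(161604 + 363609)) - 215088 = 1/(59 + √525213) - 215088 = 1/(59 + 201*√13) - 215088 = -215088 + 1/(59 + 201*√13)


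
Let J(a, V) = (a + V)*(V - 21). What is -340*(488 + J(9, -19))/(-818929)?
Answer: 301920/818929 ≈ 0.36868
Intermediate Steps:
J(a, V) = (-21 + V)*(V + a) (J(a, V) = (V + a)*(-21 + V) = (-21 + V)*(V + a))
-340*(488 + J(9, -19))/(-818929) = -340*(488 + ((-19)² - 21*(-19) - 21*9 - 19*9))/(-818929) = -340*(488 + (361 + 399 - 189 - 171))*(-1/818929) = -340*(488 + 400)*(-1/818929) = -340*888*(-1/818929) = -301920*(-1/818929) = 301920/818929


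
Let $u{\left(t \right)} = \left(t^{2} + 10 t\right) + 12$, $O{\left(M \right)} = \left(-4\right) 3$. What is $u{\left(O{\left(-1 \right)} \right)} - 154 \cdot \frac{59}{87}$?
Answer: $- \frac{5954}{87} \approx -68.437$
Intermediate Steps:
$O{\left(M \right)} = -12$
$u{\left(t \right)} = 12 + t^{2} + 10 t$
$u{\left(O{\left(-1 \right)} \right)} - 154 \cdot \frac{59}{87} = \left(12 + \left(-12\right)^{2} + 10 \left(-12\right)\right) - 154 \cdot \frac{59}{87} = \left(12 + 144 - 120\right) - 154 \cdot 59 \cdot \frac{1}{87} = 36 - \frac{9086}{87} = - \frac{5954}{87}$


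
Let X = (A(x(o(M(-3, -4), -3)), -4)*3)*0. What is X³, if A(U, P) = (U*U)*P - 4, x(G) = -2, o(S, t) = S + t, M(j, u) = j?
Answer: 0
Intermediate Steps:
A(U, P) = -4 + P*U² (A(U, P) = U²*P - 4 = P*U² - 4 = -4 + P*U²)
X = 0 (X = ((-4 - 4*(-2)²)*3)*0 = ((-4 - 4*4)*3)*0 = ((-4 - 16)*3)*0 = -20*3*0 = -60*0 = 0)
X³ = 0³ = 0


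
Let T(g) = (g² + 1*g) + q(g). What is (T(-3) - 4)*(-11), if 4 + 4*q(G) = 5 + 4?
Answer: -143/4 ≈ -35.750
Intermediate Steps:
q(G) = 5/4 (q(G) = -1 + (5 + 4)/4 = -1 + (¼)*9 = -1 + 9/4 = 5/4)
T(g) = 5/4 + g + g² (T(g) = (g² + 1*g) + 5/4 = (g² + g) + 5/4 = (g + g²) + 5/4 = 5/4 + g + g²)
(T(-3) - 4)*(-11) = ((5/4 - 3 + (-3)²) - 4)*(-11) = ((5/4 - 3 + 9) - 4)*(-11) = (29/4 - 4)*(-11) = (13/4)*(-11) = -143/4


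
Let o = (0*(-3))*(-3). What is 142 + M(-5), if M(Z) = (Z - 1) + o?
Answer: 136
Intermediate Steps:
o = 0 (o = 0*(-3) = 0)
M(Z) = -1 + Z (M(Z) = (Z - 1) + 0 = (-1 + Z) + 0 = -1 + Z)
142 + M(-5) = 142 + (-1 - 5) = 142 - 6 = 136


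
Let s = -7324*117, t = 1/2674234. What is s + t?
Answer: -2291572508471/2674234 ≈ -8.5691e+5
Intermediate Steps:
t = 1/2674234 ≈ 3.7394e-7
s = -856908
s + t = -856908 + 1/2674234 = -2291572508471/2674234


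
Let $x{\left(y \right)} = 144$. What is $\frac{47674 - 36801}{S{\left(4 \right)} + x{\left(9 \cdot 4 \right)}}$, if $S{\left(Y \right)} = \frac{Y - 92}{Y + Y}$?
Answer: $\frac{10873}{133} \approx 81.752$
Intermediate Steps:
$S{\left(Y \right)} = \frac{-92 + Y}{2 Y}$
$\frac{47674 - 36801}{S{\left(4 \right)} + x{\left(9 \cdot 4 \right)}} = \frac{47674 - 36801}{\frac{-92 + 4}{2 \cdot 4} + 144} = \frac{10873}{\frac{1}{2} \cdot \frac{1}{4} \left(-88\right) + 144} = \frac{10873}{-11 + 144} = \frac{10873}{133}$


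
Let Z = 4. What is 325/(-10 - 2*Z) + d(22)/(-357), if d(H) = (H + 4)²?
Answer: -42731/2142 ≈ -19.949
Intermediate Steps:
d(H) = (4 + H)²
325/(-10 - 2*Z) + d(22)/(-357) = 325/(-10 - 2*4) + (4 + 22)²/(-357) = 325/(-10 - 8) + 26²*(-1/357) = 325/(-18) + 676*(-1/357) = 325*(-1/18) - 676/357 = -325/18 - 676/357 = -42731/2142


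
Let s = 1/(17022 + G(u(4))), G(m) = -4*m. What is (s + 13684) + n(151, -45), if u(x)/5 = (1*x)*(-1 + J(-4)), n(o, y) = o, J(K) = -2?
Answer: 238819771/17262 ≈ 13835.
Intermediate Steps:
u(x) = -15*x (u(x) = 5*((1*x)*(-1 - 2)) = 5*(x*(-3)) = 5*(-3*x) = -15*x)
s = 1/17262 (s = 1/(17022 - (-60)*4) = 1/(17022 - 4*(-60)) = 1/(17022 + 240) = 1/17262 ≈ 5.7931e-5)
(s + 13684) + n(151, -45) = (1/17262 + 13684) + 151 = 236213209/17262 + 151 = 238819771/17262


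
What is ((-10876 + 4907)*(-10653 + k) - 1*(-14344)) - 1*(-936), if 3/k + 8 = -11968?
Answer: 253903329673/3992 ≈ 6.3603e+7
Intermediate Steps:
k = -1/3992 (k = 3/(-8 - 11968) = 3/(-11976) = 3*(-1/11976) = -1/3992 ≈ -0.00025050)
((-10876 + 4907)*(-10653 + k) - 1*(-14344)) - 1*(-936) = ((-10876 + 4907)*(-10653 - 1/3992) - 1*(-14344)) - 1*(-936) = (-5969*(-42526777/3992) + 14344) + 936 = (253842331913/3992 + 14344) + 936 = 253899593161/3992 + 936 = 253903329673/3992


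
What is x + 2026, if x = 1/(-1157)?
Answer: 2344081/1157 ≈ 2026.0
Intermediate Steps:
x = -1/1157 ≈ -0.00086430
x + 2026 = -1/1157 + 2026 = 2344081/1157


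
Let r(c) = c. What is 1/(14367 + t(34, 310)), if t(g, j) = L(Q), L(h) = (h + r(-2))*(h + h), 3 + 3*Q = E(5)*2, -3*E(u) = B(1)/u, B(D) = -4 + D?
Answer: 225/3233693 ≈ 6.9580e-5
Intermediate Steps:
E(u) = 1/u (E(u) = -(-4 + 1)/(3*u) = -(-1)/u = 1/u)
Q = -13/15 (Q = -1 + (2/5)/3 = -1 + ((1/5)*2)/3 = -1 + (1/3)*(2/5) = -1 + 2/15 = -13/15 ≈ -0.86667)
L(h) = 2*h*(-2 + h) (L(h) = (h - 2)*(h + h) = (-2 + h)*(2*h) = 2*h*(-2 + h))
t(g, j) = 1118/225 (t(g, j) = 2*(-13/15)*(-2 - 13/15) = 2*(-13/15)*(-43/15) = 1118/225)
1/(14367 + t(34, 310)) = 1/(14367 + 1118/225) = 1/(3233693/225) = 225/3233693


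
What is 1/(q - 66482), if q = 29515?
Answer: -1/36967 ≈ -2.7051e-5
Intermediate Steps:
1/(q - 66482) = 1/(29515 - 66482) = 1/(-36967) = -1/36967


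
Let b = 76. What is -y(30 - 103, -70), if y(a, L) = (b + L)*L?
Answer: 420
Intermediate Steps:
y(a, L) = L*(76 + L) (y(a, L) = (76 + L)*L = L*(76 + L))
-y(30 - 103, -70) = -(-70)*(76 - 70) = -(-70)*6 = -1*(-420) = 420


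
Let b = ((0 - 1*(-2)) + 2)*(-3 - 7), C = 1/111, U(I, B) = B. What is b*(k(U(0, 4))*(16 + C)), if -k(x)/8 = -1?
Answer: -568640/111 ≈ -5122.9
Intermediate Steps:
k(x) = 8 (k(x) = -8*(-1) = 8)
C = 1/111 ≈ 0.0090090
b = -40 (b = ((0 + 2) + 2)*(-10) = (2 + 2)*(-10) = 4*(-10) = -40)
b*(k(U(0, 4))*(16 + C)) = -320*(16 + 1/111) = -320*1777/111 = -40*14216/111 = -568640/111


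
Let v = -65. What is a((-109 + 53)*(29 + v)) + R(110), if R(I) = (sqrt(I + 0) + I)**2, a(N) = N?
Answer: 14226 + 220*sqrt(110) ≈ 16533.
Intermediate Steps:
R(I) = (I + sqrt(I))**2 (R(I) = (sqrt(I) + I)**2 = (I + sqrt(I))**2)
a((-109 + 53)*(29 + v)) + R(110) = (-109 + 53)*(29 - 65) + (110 + sqrt(110))**2 = -56*(-36) + (110 + sqrt(110))**2 = 2016 + (110 + sqrt(110))**2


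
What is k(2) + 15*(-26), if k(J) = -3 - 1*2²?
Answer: -397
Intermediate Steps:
k(J) = -7 (k(J) = -3 - 1*4 = -3 - 4 = -7)
k(2) + 15*(-26) = -7 + 15*(-26) = -7 - 390 = -397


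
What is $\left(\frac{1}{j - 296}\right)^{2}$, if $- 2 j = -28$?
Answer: $\frac{1}{79524} \approx 1.2575 \cdot 10^{-5}$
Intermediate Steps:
$j = 14$ ($j = \left(- \frac{1}{2}\right) \left(-28\right) = 14$)
$\left(\frac{1}{j - 296}\right)^{2} = \left(\frac{1}{14 - 296}\right)^{2} = \left(\frac{1}{-282}\right)^{2} = \left(- \frac{1}{282}\right)^{2} = \frac{1}{79524}$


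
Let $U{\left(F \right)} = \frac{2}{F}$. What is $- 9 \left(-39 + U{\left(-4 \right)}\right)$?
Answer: $\frac{711}{2} \approx 355.5$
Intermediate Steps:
$- 9 \left(-39 + U{\left(-4 \right)}\right) = - 9 \left(-39 + \frac{2}{-4}\right) = - 9 \left(-39 + 2 \left(- \frac{1}{4}\right)\right) = - 9 \left(-39 - \frac{1}{2}\right) = \left(-9\right) \left(- \frac{79}{2}\right) = \frac{711}{2}$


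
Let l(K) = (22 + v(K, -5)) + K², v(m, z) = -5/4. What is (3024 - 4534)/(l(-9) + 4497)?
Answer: -1208/3679 ≈ -0.32835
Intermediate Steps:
v(m, z) = -5/4 (v(m, z) = -5*¼ = -5/4)
l(K) = 83/4 + K² (l(K) = (22 - 5/4) + K² = 83/4 + K²)
(3024 - 4534)/(l(-9) + 4497) = (3024 - 4534)/((83/4 + (-9)²) + 4497) = -1510/((83/4 + 81) + 4497) = -1510/(407/4 + 4497) = -1510/18395/4 = -1510*4/18395 = -1208/3679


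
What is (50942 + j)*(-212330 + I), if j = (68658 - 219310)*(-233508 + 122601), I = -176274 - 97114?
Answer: -8115576608445708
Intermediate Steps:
I = -273388
j = 16708361364 (j = -150652*(-110907) = 16708361364)
(50942 + j)*(-212330 + I) = (50942 + 16708361364)*(-212330 - 273388) = 16708412306*(-485718) = -8115576608445708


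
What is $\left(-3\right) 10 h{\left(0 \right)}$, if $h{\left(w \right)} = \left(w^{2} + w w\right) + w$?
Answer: $0$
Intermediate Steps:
$h{\left(w \right)} = w + 2 w^{2}$ ($h{\left(w \right)} = \left(w^{2} + w^{2}\right) + w = 2 w^{2} + w = w + 2 w^{2}$)
$\left(-3\right) 10 h{\left(0 \right)} = \left(-3\right) 10 \cdot 0 \left(1 + 2 \cdot 0\right) = - 30 \cdot 0 \left(1 + 0\right) = - 30 \cdot 0 \cdot 1 = \left(-30\right) 0 = 0$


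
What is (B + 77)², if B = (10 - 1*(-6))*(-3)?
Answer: 841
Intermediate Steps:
B = -48 (B = (10 + 6)*(-3) = 16*(-3) = -48)
(B + 77)² = (-48 + 77)² = 29² = 841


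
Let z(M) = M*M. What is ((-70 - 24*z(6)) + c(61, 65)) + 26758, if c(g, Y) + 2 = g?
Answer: 25883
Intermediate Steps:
z(M) = M²
c(g, Y) = -2 + g
((-70 - 24*z(6)) + c(61, 65)) + 26758 = ((-70 - 24*6²) + (-2 + 61)) + 26758 = ((-70 - 24*36) + 59) + 26758 = ((-70 - 864) + 59) + 26758 = (-934 + 59) + 26758 = -875 + 26758 = 25883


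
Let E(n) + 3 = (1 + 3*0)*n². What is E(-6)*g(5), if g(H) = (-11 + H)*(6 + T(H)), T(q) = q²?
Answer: -6138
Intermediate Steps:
g(H) = (-11 + H)*(6 + H²)
E(n) = -3 + n² (E(n) = -3 + (1 + 3*0)*n² = -3 + (1 + 0)*n² = -3 + 1*n² = -3 + n²)
E(-6)*g(5) = (-3 + (-6)²)*(-66 + 5³ - 11*5² + 6*5) = (-3 + 36)*(-66 + 125 - 11*25 + 30) = 33*(-66 + 125 - 275 + 30) = 33*(-186) = -6138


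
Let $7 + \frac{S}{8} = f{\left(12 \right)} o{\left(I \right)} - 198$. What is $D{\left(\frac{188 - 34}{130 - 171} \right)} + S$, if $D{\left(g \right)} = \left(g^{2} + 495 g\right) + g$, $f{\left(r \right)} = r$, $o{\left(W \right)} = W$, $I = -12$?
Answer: $- \frac{7801380}{1681} \approx -4640.9$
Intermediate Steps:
$S = -2792$ ($S = -56 + 8 \left(12 \left(-12\right) - 198\right) = -56 + 8 \left(-144 - 198\right) = -56 + 8 \left(-342\right) = -56 - 2736 = -2792$)
$D{\left(g \right)} = g^{2} + 496 g$
$D{\left(\frac{188 - 34}{130 - 171} \right)} + S = \frac{188 - 34}{130 - 171} \left(496 + \frac{188 - 34}{130 - 171}\right) - 2792 = \frac{154}{-41} \left(496 + \frac{154}{-41}\right) - 2792 = 154 \left(- \frac{1}{41}\right) \left(496 + 154 \left(- \frac{1}{41}\right)\right) - 2792 = - \frac{154 \left(496 - \frac{154}{41}\right)}{41} - 2792 = \left(- \frac{154}{41}\right) \frac{20182}{41} - 2792 = - \frac{3108028}{1681} - 2792 = - \frac{7801380}{1681}$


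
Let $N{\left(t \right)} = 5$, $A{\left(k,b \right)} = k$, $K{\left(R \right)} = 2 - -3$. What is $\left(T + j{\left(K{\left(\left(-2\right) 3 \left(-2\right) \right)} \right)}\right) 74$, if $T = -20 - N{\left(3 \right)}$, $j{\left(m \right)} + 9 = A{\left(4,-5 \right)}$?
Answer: $-2220$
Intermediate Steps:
$K{\left(R \right)} = 5$ ($K{\left(R \right)} = 2 + 3 = 5$)
$j{\left(m \right)} = -5$ ($j{\left(m \right)} = -9 + 4 = -5$)
$T = -25$ ($T = -20 - 5 = -25$)
$\left(T + j{\left(K{\left(\left(-2\right) 3 \left(-2\right) \right)} \right)}\right) 74 = \left(-25 - 5\right) 74 = \left(-30\right) 74 = -2220$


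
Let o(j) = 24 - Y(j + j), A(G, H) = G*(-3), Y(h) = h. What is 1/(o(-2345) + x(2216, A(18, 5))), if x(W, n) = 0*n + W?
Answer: 1/6930 ≈ 0.00014430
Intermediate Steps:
A(G, H) = -3*G
o(j) = 24 - 2*j (o(j) = 24 - (j + j) = 24 - 2*j)
x(W, n) = W (x(W, n) = 0 + W = W)
1/(o(-2345) + x(2216, A(18, 5))) = 1/((24 - 2*(-2345)) + 2216) = 1/((24 + 4690) + 2216) = 1/(4714 + 2216) = 1/6930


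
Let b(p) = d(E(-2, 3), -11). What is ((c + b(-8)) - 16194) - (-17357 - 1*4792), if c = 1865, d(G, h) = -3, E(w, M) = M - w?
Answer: 7817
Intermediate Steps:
b(p) = -3
((c + b(-8)) - 16194) - (-17357 - 1*4792) = ((1865 - 3) - 16194) - (-17357 - 1*4792) = (1862 - 16194) - (-17357 - 4792) = -14332 - 1*(-22149) = -14332 + 22149 = 7817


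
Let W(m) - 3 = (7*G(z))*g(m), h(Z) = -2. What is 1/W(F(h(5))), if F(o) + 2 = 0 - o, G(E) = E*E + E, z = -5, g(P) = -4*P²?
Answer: ⅓ ≈ 0.33333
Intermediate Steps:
G(E) = E + E² (G(E) = E² + E = E + E²)
F(o) = -2 - o (F(o) = -2 + (0 - o) = -2 - o)
W(m) = 3 - 560*m² (W(m) = 3 + (7*(-5*(1 - 5)))*(-4*m²) = 3 + (7*(-5*(-4)))*(-4*m²) = 3 + (7*20)*(-4*m²) = 3 + 140*(-4*m²) = 3 - 560*m²)
1/W(F(h(5))) = 1/(3 - 560*(-2 - 1*(-2))²) = 1/(3 - 560*(-2 + 2)²) = 1/(3 - 560*0²) = 1/(3 - 560*0) = 1/(3 + 0) = 1/3 = ⅓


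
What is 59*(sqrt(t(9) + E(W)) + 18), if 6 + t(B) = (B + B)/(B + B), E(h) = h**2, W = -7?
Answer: 1062 + 118*sqrt(11) ≈ 1453.4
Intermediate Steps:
t(B) = -5 (t(B) = -6 + (B + B)/(B + B) = -6 + (2*B)/((2*B)) = -6 + (2*B)*(1/(2*B)) = -6 + 1 = -5)
59*(sqrt(t(9) + E(W)) + 18) = 59*(sqrt(-5 + (-7)**2) + 18) = 59*(sqrt(-5 + 49) + 18) = 59*(sqrt(44) + 18) = 59*(2*sqrt(11) + 18) = 59*(18 + 2*sqrt(11)) = 1062 + 118*sqrt(11)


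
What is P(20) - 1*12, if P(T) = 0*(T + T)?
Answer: -12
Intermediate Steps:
P(T) = 0 (P(T) = 0*(2*T) = 0)
P(20) - 1*12 = 0 - 1*12 = 0 - 12 = -12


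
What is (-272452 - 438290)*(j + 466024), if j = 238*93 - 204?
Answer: -346809401868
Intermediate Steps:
j = 21930 (j = 22134 - 204 = 21930)
(-272452 - 438290)*(j + 466024) = (-272452 - 438290)*(21930 + 466024) = -710742*487954 = -346809401868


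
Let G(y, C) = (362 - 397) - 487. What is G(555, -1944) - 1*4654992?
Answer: -4655514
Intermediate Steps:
G(y, C) = -522 (G(y, C) = -35 - 487 = -522)
G(555, -1944) - 1*4654992 = -522 - 1*4654992 = -522 - 4654992 = -4655514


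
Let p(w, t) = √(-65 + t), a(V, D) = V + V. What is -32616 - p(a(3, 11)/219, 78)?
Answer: -32616 - √13 ≈ -32620.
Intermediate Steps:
a(V, D) = 2*V
-32616 - p(a(3, 11)/219, 78) = -32616 - √(-65 + 78) = -32616 - √13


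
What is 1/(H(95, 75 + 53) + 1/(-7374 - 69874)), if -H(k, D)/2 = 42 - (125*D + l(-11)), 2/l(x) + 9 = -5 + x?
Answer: 1931200/61635870183 ≈ 3.1332e-5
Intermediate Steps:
l(x) = 2/(-14 + x) (l(x) = 2/(-9 + (-5 + x)) = 2/(-14 + x))
H(k, D) = -2104/25 + 250*D (H(k, D) = -2*(42 - (125*D + 2/(-14 - 11))) = -2*(42 - (125*D + 2/(-25))) = -2*(42 - (125*D + 2*(-1/25))) = -2*(42 - (125*D - 2/25)) = -2*(42 - (-2/25 + 125*D)) = -2*(42 + (2/25 - 125*D)) = -2*(1052/25 - 125*D) = -2104/25 + 250*D)
1/(H(95, 75 + 53) + 1/(-7374 - 69874)) = 1/((-2104/25 + 250*(75 + 53)) + 1/(-7374 - 69874)) = 1/((-2104/25 + 250*128) + 1/(-77248)) = 1/((-2104/25 + 32000) - 1/77248) = 1/(797896/25 - 1/77248) = 1/(61635870183/1931200) = 1931200/61635870183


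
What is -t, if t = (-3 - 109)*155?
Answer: 17360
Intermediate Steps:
t = -17360 (t = -112*155 = -17360)
-t = -1*(-17360) = 17360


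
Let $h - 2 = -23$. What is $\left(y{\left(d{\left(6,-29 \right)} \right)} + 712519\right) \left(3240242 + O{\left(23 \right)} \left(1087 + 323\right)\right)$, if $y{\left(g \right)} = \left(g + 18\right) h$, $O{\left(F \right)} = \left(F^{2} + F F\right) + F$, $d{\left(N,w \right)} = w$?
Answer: $3395863163000$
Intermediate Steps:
$O{\left(F \right)} = F + 2 F^{2}$ ($O{\left(F \right)} = \left(F^{2} + F^{2}\right) + F = 2 F^{2} + F = F + 2 F^{2}$)
$h = -21$ ($h = 2 - 23 = -21$)
$y{\left(g \right)} = -378 - 21 g$ ($y{\left(g \right)} = \left(g + 18\right) \left(-21\right) = \left(18 + g\right) \left(-21\right) = -378 - 21 g$)
$\left(y{\left(d{\left(6,-29 \right)} \right)} + 712519\right) \left(3240242 + O{\left(23 \right)} \left(1087 + 323\right)\right) = \left(\left(-378 - -609\right) + 712519\right) \left(3240242 + 23 \left(1 + 2 \cdot 23\right) \left(1087 + 323\right)\right) = \left(\left(-378 + 609\right) + 712519\right) \left(3240242 + 23 \left(1 + 46\right) 1410\right) = \left(231 + 712519\right) \left(3240242 + 23 \cdot 47 \cdot 1410\right) = 712750 \left(3240242 + 1081 \cdot 1410\right) = 712750 \left(3240242 + 1524210\right) = 712750 \cdot 4764452 = 3395863163000$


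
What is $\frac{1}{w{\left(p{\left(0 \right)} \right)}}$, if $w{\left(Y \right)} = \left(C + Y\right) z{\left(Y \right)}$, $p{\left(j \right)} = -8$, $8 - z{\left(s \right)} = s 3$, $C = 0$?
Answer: $- \frac{1}{256} \approx -0.0039063$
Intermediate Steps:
$z{\left(s \right)} = 8 - 3 s$ ($z{\left(s \right)} = 8 - s 3 = 8 - 3 s$)
$w{\left(Y \right)} = Y \left(8 - 3 Y\right)$ ($w{\left(Y \right)} = \left(0 + Y\right) \left(8 - 3 Y\right) = Y \left(8 - 3 Y\right)$)
$\frac{1}{w{\left(p{\left(0 \right)} \right)}} = \frac{1}{\left(-8\right) \left(8 - -24\right)} = \frac{1}{\left(-8\right) \left(8 + 24\right)} = \frac{1}{\left(-8\right) 32} = \frac{1}{-256} = - \frac{1}{256}$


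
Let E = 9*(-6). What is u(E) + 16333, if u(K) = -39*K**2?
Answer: -97391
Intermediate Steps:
E = -54
u(E) + 16333 = -39*(-54)**2 + 16333 = -39*2916 + 16333 = -113724 + 16333 = -97391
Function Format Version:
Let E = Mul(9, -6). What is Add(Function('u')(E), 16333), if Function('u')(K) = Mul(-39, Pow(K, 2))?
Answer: -97391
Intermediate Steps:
E = -54
Add(Function('u')(E), 16333) = Add(Mul(-39, Pow(-54, 2)), 16333) = Add(Mul(-39, 2916), 16333) = Add(-113724, 16333) = -97391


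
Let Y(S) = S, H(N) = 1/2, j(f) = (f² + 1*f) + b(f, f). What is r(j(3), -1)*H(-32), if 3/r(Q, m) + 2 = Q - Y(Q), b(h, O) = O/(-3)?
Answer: -¾ ≈ -0.75000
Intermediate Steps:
b(h, O) = -O/3 (b(h, O) = O*(-⅓) = -O/3)
j(f) = f² + 2*f/3 (j(f) = (f² + 1*f) - f/3 = (f² + f) - f/3 = (f + f²) - f/3 = f² + 2*f/3)
H(N) = ½
r(Q, m) = -3/2 (r(Q, m) = 3/(-2 + (Q - Q)) = 3/(-2 + 0) = 3/(-2) = 3*(-½) = -3/2)
r(j(3), -1)*H(-32) = -3/2*½ = -¾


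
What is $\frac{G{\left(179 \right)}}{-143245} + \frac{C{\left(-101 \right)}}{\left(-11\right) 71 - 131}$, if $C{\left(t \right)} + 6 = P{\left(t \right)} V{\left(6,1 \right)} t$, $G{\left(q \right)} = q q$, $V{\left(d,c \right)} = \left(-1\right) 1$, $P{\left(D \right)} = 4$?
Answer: $- \frac{43116451}{65319720} \approx -0.66008$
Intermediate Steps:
$V{\left(d,c \right)} = -1$
$G{\left(q \right)} = q^{2}$
$C{\left(t \right)} = -6 - 4 t$ ($C{\left(t \right)} = -6 + 4 \left(-1\right) t = -6 - 4 t$)
$\frac{G{\left(179 \right)}}{-143245} + \frac{C{\left(-101 \right)}}{\left(-11\right) 71 - 131} = \frac{179^{2}}{-143245} + \frac{-6 - -404}{\left(-11\right) 71 - 131} = 32041 \left(- \frac{1}{143245}\right) + \frac{-6 + 404}{-781 - 131} = - \frac{32041}{143245} + \frac{398}{-912} = - \frac{32041}{143245} + 398 \left(- \frac{1}{912}\right) = - \frac{32041}{143245} - \frac{199}{456} = - \frac{43116451}{65319720}$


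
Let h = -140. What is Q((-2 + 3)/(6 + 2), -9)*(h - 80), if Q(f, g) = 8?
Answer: -1760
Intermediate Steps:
Q((-2 + 3)/(6 + 2), -9)*(h - 80) = 8*(-140 - 80) = 8*(-220) = -1760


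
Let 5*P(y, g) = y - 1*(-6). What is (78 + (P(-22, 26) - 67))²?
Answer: 1521/25 ≈ 60.840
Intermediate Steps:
P(y, g) = 6/5 + y/5 (P(y, g) = (y - 1*(-6))/5 = (y + 6)/5 = (6 + y)/5 = 6/5 + y/5)
(78 + (P(-22, 26) - 67))² = (78 + ((6/5 + (⅕)*(-22)) - 67))² = (78 + ((6/5 - 22/5) - 67))² = (78 + (-16/5 - 67))² = (78 - 351/5)² = (39/5)² = 1521/25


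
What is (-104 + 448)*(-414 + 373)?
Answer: -14104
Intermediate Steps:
(-104 + 448)*(-414 + 373) = 344*(-41) = -14104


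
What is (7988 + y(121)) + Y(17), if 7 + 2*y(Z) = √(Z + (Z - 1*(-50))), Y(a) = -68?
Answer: 15833/2 + √73 ≈ 7925.0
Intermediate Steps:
y(Z) = -7/2 + √(50 + 2*Z)/2 (y(Z) = -7/2 + √(Z + (Z - 1*(-50)))/2 = -7/2 + √(Z + (Z + 50))/2 = -7/2 + √(Z + (50 + Z))/2 = -7/2 + √(50 + 2*Z)/2)
(7988 + y(121)) + Y(17) = (7988 + (-7/2 + √(50 + 2*121)/2)) - 68 = (7988 + (-7/2 + √(50 + 242)/2)) - 68 = (7988 + (-7/2 + √292/2)) - 68 = (7988 + (-7/2 + (2*√73)/2)) - 68 = (7988 + (-7/2 + √73)) - 68 = (15969/2 + √73) - 68 = 15833/2 + √73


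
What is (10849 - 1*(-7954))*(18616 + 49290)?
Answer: 1276836518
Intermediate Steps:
(10849 - 1*(-7954))*(18616 + 49290) = (10849 + 7954)*67906 = 18803*67906 = 1276836518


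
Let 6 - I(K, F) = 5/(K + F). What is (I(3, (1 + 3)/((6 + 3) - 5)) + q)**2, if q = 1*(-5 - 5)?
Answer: 441/16 ≈ 27.563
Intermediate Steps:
I(K, F) = 6 - 5/(F + K) (I(K, F) = 6 - 5/(K + F) = 6 - 5/(F + K))
q = -10 (q = 1*(-10) = -10)
(I(3, (1 + 3)/((6 + 3) - 5)) + q)**2 = ((-5 + 6*((1 + 3)/((6 + 3) - 5)) + 6*3)/((1 + 3)/((6 + 3) - 5) + 3) - 10)**2 = ((-5 + 6*(4/(9 - 5)) + 18)/(4/(9 - 5) + 3) - 10)**2 = ((-5 + 6*(4/4) + 18)/(4/4 + 3) - 10)**2 = ((-5 + 6*(4*(1/4)) + 18)/(4*(1/4) + 3) - 10)**2 = ((-5 + 6*1 + 18)/(1 + 3) - 10)**2 = ((-5 + 6 + 18)/4 - 10)**2 = ((1/4)*19 - 10)**2 = (19/4 - 10)**2 = (-21/4)**2 = 441/16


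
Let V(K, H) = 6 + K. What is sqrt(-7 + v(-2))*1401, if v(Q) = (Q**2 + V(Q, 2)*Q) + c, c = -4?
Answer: 1401*I*sqrt(15) ≈ 5426.0*I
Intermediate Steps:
v(Q) = -4 + Q**2 + Q*(6 + Q) (v(Q) = (Q**2 + (6 + Q)*Q) - 4 = (Q**2 + Q*(6 + Q)) - 4 = -4 + Q**2 + Q*(6 + Q))
sqrt(-7 + v(-2))*1401 = sqrt(-7 + (-4 + (-2)**2 - 2*(6 - 2)))*1401 = sqrt(-7 + (-4 + 4 - 2*4))*1401 = sqrt(-7 + (-4 + 4 - 8))*1401 = sqrt(-7 - 8)*1401 = sqrt(-15)*1401 = (I*sqrt(15))*1401 = 1401*I*sqrt(15)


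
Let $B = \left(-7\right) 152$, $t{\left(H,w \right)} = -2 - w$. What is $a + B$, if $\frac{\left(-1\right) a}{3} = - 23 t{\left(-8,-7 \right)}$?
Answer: $-719$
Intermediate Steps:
$a = 345$ ($a = - 3 \left(- 23 \left(-2 - -7\right)\right) = - 3 \left(- 23 \left(-2 + 7\right)\right) = - 3 \left(\left(-23\right) 5\right) = \left(-3\right) \left(-115\right) = 345$)
$B = -1064$
$a + B = 345 - 1064 = -719$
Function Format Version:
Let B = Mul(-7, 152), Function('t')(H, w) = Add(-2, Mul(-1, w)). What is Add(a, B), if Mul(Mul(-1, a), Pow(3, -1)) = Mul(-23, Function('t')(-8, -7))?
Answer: -719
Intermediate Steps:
a = 345 (a = Mul(-3, Mul(-23, Add(-2, Mul(-1, -7)))) = Mul(-3, Mul(-23, Add(-2, 7))) = Mul(-3, Mul(-23, 5)) = Mul(-3, -115) = 345)
B = -1064
Add(a, B) = Add(345, -1064) = -719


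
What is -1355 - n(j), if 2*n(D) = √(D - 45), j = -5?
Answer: -1355 - 5*I*√2/2 ≈ -1355.0 - 3.5355*I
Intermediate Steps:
n(D) = √(-45 + D)/2 (n(D) = √(D - 45)/2 = √(-45 + D)/2)
-1355 - n(j) = -1355 - √(-45 - 5)/2 = -1355 - √(-50)/2 = -1355 - 5*I*√2/2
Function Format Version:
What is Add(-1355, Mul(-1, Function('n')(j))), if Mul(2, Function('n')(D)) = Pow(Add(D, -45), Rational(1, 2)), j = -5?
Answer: Add(-1355, Mul(Rational(-5, 2), I, Pow(2, Rational(1, 2)))) ≈ Add(-1355.0, Mul(-3.5355, I))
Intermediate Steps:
Function('n')(D) = Mul(Rational(1, 2), Pow(Add(-45, D), Rational(1, 2))) (Function('n')(D) = Mul(Rational(1, 2), Pow(Add(D, -45), Rational(1, 2))) = Mul(Rational(1, 2), Pow(Add(-45, D), Rational(1, 2))))
Add(-1355, Mul(-1, Function('n')(j))) = Add(-1355, Mul(-1, Mul(Rational(1, 2), Pow(Add(-45, -5), Rational(1, 2))))) = Add(-1355, Mul(-1, Mul(Rational(1, 2), Pow(-50, Rational(1, 2))))) = Add(-1355, Mul(-1, Mul(Rational(1, 2), Mul(5, I, Pow(2, Rational(1, 2)))))) = Add(-1355, Mul(-1, Mul(Rational(5, 2), I, Pow(2, Rational(1, 2))))) = Add(-1355, Mul(Rational(-5, 2), I, Pow(2, Rational(1, 2))))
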